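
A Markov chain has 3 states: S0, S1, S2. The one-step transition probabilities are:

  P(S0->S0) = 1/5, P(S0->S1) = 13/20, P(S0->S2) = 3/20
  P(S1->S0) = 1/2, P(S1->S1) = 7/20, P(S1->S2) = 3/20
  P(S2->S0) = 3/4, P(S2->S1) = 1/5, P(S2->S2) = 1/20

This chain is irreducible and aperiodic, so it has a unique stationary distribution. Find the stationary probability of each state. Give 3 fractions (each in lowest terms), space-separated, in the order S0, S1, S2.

Answer: 235/572 259/572 3/22

Derivation:
The stationary distribution satisfies pi = pi * P, i.e.:
  pi_S0 = 1/5*pi_S0 + 1/2*pi_S1 + 3/4*pi_S2
  pi_S1 = 13/20*pi_S0 + 7/20*pi_S1 + 1/5*pi_S2
  pi_S2 = 3/20*pi_S0 + 3/20*pi_S1 + 1/20*pi_S2
with normalization: pi_S0 + pi_S1 + pi_S2 = 1.

Using the first 2 balance equations plus normalization, the linear system A*pi = b is:
  [-4/5, 1/2, 3/4] . pi = 0
  [13/20, -13/20, 1/5] . pi = 0
  [1, 1, 1] . pi = 1

Solving yields:
  pi_S0 = 235/572
  pi_S1 = 259/572
  pi_S2 = 3/22

Verification (pi * P):
  235/572*1/5 + 259/572*1/2 + 3/22*3/4 = 235/572 = pi_S0  (ok)
  235/572*13/20 + 259/572*7/20 + 3/22*1/5 = 259/572 = pi_S1  (ok)
  235/572*3/20 + 259/572*3/20 + 3/22*1/20 = 3/22 = pi_S2  (ok)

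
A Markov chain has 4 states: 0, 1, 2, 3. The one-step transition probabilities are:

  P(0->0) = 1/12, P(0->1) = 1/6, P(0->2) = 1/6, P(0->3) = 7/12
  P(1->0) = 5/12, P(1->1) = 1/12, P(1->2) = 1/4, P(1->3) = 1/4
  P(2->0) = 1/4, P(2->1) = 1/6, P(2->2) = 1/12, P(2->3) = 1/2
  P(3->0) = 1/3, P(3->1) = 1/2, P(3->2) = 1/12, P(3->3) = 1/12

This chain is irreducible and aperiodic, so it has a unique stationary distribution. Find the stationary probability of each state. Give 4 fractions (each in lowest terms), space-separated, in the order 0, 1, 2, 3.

The stationary distribution satisfies pi = pi * P, i.e.:
  pi_0 = 1/12*pi_0 + 5/12*pi_1 + 1/4*pi_2 + 1/3*pi_3
  pi_1 = 1/6*pi_0 + 1/12*pi_1 + 1/6*pi_2 + 1/2*pi_3
  pi_2 = 1/6*pi_0 + 1/4*pi_1 + 1/12*pi_2 + 1/12*pi_3
  pi_3 = 7/12*pi_0 + 1/4*pi_1 + 1/2*pi_2 + 1/12*pi_3
with normalization: pi_0 + pi_1 + pi_2 + pi_3 = 1.

Using the first 3 balance equations plus normalization, the linear system A*pi = b is:
  [-11/12, 5/12, 1/4, 1/3] . pi = 0
  [1/6, -11/12, 1/6, 1/2] . pi = 0
  [1/6, 1/4, -11/12, 1/12] . pi = 0
  [1, 1, 1, 1] . pi = 1

Solving yields:
  pi_0 = 887/3241
  pi_1 = 822/3241
  pi_2 = 481/3241
  pi_3 = 1051/3241

Verification (pi * P):
  887/3241*1/12 + 822/3241*5/12 + 481/3241*1/4 + 1051/3241*1/3 = 887/3241 = pi_0  (ok)
  887/3241*1/6 + 822/3241*1/12 + 481/3241*1/6 + 1051/3241*1/2 = 822/3241 = pi_1  (ok)
  887/3241*1/6 + 822/3241*1/4 + 481/3241*1/12 + 1051/3241*1/12 = 481/3241 = pi_2  (ok)
  887/3241*7/12 + 822/3241*1/4 + 481/3241*1/2 + 1051/3241*1/12 = 1051/3241 = pi_3  (ok)

Answer: 887/3241 822/3241 481/3241 1051/3241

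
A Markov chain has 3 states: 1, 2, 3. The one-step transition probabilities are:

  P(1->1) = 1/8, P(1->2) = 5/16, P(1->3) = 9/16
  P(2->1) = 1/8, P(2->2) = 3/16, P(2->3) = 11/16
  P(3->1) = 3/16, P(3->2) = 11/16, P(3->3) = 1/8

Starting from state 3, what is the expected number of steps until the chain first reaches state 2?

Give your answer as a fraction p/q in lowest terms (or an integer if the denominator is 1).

Let h_i = expected steps to first reach 2 from state i.
Boundary: h_2 = 0.
First-step equations for the other states:
  h_1 = 1 + 1/8*h_1 + 5/16*h_2 + 9/16*h_3
  h_3 = 1 + 3/16*h_1 + 11/16*h_2 + 1/8*h_3

Substituting h_2 = 0 and rearranging gives the linear system (I - Q) h = 1:
  [7/8, -9/16] . (h_1, h_3) = 1
  [-3/16, 7/8] . (h_1, h_3) = 1

Solving yields:
  h_1 = 368/169
  h_3 = 272/169

Starting state is 3, so the expected hitting time is h_3 = 272/169.

Answer: 272/169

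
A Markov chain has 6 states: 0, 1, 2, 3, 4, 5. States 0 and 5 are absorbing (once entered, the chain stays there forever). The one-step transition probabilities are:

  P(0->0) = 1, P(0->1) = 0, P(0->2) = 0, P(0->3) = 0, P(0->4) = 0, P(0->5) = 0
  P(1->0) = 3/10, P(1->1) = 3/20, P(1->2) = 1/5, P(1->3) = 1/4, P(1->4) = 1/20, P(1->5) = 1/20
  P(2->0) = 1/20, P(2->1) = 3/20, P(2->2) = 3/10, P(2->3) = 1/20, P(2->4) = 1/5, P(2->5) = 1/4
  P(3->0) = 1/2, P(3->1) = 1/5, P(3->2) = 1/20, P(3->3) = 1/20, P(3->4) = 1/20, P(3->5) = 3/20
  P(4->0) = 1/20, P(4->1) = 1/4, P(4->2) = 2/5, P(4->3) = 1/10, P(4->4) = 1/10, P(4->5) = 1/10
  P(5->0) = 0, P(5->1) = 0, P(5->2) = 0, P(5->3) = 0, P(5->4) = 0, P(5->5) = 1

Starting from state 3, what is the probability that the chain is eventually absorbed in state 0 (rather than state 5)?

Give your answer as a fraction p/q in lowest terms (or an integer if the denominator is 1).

Let a_i = P(absorbed in 0 | start in state i).
Boundary conditions: a_0 = 1, a_5 = 0.
For each transient state i, a_i = sum_j P(i->j) * a_j:
  a_1 = 3/10*a_0 + 3/20*a_1 + 1/5*a_2 + 1/4*a_3 + 1/20*a_4 + 1/20*a_5
  a_2 = 1/20*a_0 + 3/20*a_1 + 3/10*a_2 + 1/20*a_3 + 1/5*a_4 + 1/4*a_5
  a_3 = 1/2*a_0 + 1/5*a_1 + 1/20*a_2 + 1/20*a_3 + 1/20*a_4 + 3/20*a_5
  a_4 = 1/20*a_0 + 1/4*a_1 + 2/5*a_2 + 1/10*a_3 + 1/10*a_4 + 1/10*a_5

Substituting a_0 = 1 and a_5 = 0, rearrange to (I - Q) a = r where r[i] = P(i -> 0):
  [17/20, -1/5, -1/4, -1/20] . (a_1, a_2, a_3, a_4) = 3/10
  [-3/20, 7/10, -1/20, -1/5] . (a_1, a_2, a_3, a_4) = 1/20
  [-1/5, -1/20, 19/20, -1/20] . (a_1, a_2, a_3, a_4) = 1/2
  [-1/4, -2/5, -1/10, 9/10] . (a_1, a_2, a_3, a_4) = 1/20

Solving yields:
  a_1 = 39415/56799
  a_2 = 7927/18933
  a_3 = 40982/56799
  a_4 = 29227/56799

Starting state is 3, so the absorption probability is a_3 = 40982/56799.

Answer: 40982/56799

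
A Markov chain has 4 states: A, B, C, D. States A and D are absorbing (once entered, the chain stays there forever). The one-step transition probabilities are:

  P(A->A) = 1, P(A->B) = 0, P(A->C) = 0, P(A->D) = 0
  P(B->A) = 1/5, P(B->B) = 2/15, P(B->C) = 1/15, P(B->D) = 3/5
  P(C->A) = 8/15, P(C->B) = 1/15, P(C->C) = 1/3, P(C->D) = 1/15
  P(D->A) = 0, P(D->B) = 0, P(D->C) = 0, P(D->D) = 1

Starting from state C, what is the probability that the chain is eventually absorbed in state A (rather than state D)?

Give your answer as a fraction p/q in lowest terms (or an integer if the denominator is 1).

Let a_i = P(absorbed in A | start in state i).
Boundary conditions: a_A = 1, a_D = 0.
For each transient state i, a_i = sum_j P(i->j) * a_j:
  a_B = 1/5*a_A + 2/15*a_B + 1/15*a_C + 3/5*a_D
  a_C = 8/15*a_A + 1/15*a_B + 1/3*a_C + 1/15*a_D

Substituting a_A = 1 and a_D = 0, rearrange to (I - Q) a = r where r[i] = P(i -> A):
  [13/15, -1/15] . (a_B, a_C) = 1/5
  [-1/15, 2/3] . (a_B, a_C) = 8/15

Solving yields:
  a_B = 38/129
  a_C = 107/129

Starting state is C, so the absorption probability is a_C = 107/129.

Answer: 107/129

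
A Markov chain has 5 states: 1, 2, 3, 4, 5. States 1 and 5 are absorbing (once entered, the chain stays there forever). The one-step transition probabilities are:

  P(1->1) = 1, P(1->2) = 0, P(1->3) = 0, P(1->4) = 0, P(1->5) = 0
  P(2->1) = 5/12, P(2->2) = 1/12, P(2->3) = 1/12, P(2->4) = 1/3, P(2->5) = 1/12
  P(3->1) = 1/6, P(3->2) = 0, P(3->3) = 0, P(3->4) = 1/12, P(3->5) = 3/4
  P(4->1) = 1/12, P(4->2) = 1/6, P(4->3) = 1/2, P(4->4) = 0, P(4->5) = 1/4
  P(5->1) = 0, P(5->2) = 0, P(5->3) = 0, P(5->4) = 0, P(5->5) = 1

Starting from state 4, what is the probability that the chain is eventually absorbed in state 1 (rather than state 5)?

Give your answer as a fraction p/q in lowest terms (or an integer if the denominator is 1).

Answer: 97/355

Derivation:
Let a_i = P(absorbed in 1 | start in state i).
Boundary conditions: a_1 = 1, a_5 = 0.
For each transient state i, a_i = sum_j P(i->j) * a_j:
  a_2 = 5/12*a_1 + 1/12*a_2 + 1/12*a_3 + 1/3*a_4 + 1/12*a_5
  a_3 = 1/6*a_1 + 0*a_2 + 0*a_3 + 1/12*a_4 + 3/4*a_5
  a_4 = 1/12*a_1 + 1/6*a_2 + 1/2*a_3 + 0*a_4 + 1/4*a_5

Substituting a_1 = 1 and a_5 = 0, rearrange to (I - Q) a = r where r[i] = P(i -> 1):
  [11/12, -1/12, -1/3] . (a_2, a_3, a_4) = 5/12
  [0, 1, -1/12] . (a_2, a_3, a_4) = 1/6
  [-1/6, -1/2, 1] . (a_2, a_3, a_4) = 1/12

Solving yields:
  a_2 = 811/1420
  a_3 = 269/1420
  a_4 = 97/355

Starting state is 4, so the absorption probability is a_4 = 97/355.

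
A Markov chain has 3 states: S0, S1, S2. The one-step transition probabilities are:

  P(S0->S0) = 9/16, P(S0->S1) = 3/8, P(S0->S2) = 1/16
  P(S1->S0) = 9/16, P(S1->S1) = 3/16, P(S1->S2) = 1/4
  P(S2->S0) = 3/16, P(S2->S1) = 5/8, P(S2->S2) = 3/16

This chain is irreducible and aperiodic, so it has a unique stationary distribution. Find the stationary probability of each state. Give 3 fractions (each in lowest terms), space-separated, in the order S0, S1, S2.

Answer: 129/254 44/127 37/254

Derivation:
The stationary distribution satisfies pi = pi * P, i.e.:
  pi_S0 = 9/16*pi_S0 + 9/16*pi_S1 + 3/16*pi_S2
  pi_S1 = 3/8*pi_S0 + 3/16*pi_S1 + 5/8*pi_S2
  pi_S2 = 1/16*pi_S0 + 1/4*pi_S1 + 3/16*pi_S2
with normalization: pi_S0 + pi_S1 + pi_S2 = 1.

Using the first 2 balance equations plus normalization, the linear system A*pi = b is:
  [-7/16, 9/16, 3/16] . pi = 0
  [3/8, -13/16, 5/8] . pi = 0
  [1, 1, 1] . pi = 1

Solving yields:
  pi_S0 = 129/254
  pi_S1 = 44/127
  pi_S2 = 37/254

Verification (pi * P):
  129/254*9/16 + 44/127*9/16 + 37/254*3/16 = 129/254 = pi_S0  (ok)
  129/254*3/8 + 44/127*3/16 + 37/254*5/8 = 44/127 = pi_S1  (ok)
  129/254*1/16 + 44/127*1/4 + 37/254*3/16 = 37/254 = pi_S2  (ok)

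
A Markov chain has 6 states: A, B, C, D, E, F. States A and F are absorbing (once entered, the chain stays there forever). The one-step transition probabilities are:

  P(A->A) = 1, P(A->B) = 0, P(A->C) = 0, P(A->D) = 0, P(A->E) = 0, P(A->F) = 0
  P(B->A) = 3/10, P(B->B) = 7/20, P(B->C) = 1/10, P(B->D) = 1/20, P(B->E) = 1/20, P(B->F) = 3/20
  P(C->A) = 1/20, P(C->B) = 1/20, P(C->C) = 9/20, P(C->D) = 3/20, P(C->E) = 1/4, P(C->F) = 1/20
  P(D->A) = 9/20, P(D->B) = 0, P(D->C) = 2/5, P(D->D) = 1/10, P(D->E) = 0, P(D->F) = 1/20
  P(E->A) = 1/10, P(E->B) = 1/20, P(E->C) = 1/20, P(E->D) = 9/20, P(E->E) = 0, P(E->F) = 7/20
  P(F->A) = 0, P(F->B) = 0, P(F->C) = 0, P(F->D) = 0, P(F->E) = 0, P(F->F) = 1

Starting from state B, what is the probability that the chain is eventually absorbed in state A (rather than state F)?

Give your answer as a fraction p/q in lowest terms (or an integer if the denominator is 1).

Let a_i = P(absorbed in A | start in state i).
Boundary conditions: a_A = 1, a_F = 0.
For each transient state i, a_i = sum_j P(i->j) * a_j:
  a_B = 3/10*a_A + 7/20*a_B + 1/10*a_C + 1/20*a_D + 1/20*a_E + 3/20*a_F
  a_C = 1/20*a_A + 1/20*a_B + 9/20*a_C + 3/20*a_D + 1/4*a_E + 1/20*a_F
  a_D = 9/20*a_A + 0*a_B + 2/5*a_C + 1/10*a_D + 0*a_E + 1/20*a_F
  a_E = 1/10*a_A + 1/20*a_B + 1/20*a_C + 9/20*a_D + 0*a_E + 7/20*a_F

Substituting a_A = 1 and a_F = 0, rearrange to (I - Q) a = r where r[i] = P(i -> A):
  [13/20, -1/10, -1/20, -1/20] . (a_B, a_C, a_D, a_E) = 3/10
  [-1/20, 11/20, -3/20, -1/4] . (a_B, a_C, a_D, a_E) = 1/20
  [0, -2/5, 9/10, 0] . (a_B, a_C, a_D, a_E) = 9/20
  [-1/20, -1/20, -9/20, 1] . (a_B, a_C, a_D, a_E) = 1/10

Solving yields:
  a_B = 24681/38026
  a_C = 11151/19013
  a_D = 28925/38026
  a_E = 9584/19013

Starting state is B, so the absorption probability is a_B = 24681/38026.

Answer: 24681/38026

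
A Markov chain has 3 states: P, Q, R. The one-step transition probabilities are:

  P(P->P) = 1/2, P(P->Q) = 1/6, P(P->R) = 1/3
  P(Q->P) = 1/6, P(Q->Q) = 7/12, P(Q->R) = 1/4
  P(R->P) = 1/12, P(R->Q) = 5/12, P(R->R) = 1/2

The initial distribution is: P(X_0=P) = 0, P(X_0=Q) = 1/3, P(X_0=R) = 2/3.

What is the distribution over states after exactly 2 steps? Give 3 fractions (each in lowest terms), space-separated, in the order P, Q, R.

Answer: 73/432 101/216 157/432

Derivation:
Propagating the distribution step by step (d_{t+1} = d_t * P):
d_0 = (P=0, Q=1/3, R=2/3)
  d_1[P] = 0*1/2 + 1/3*1/6 + 2/3*1/12 = 1/9
  d_1[Q] = 0*1/6 + 1/3*7/12 + 2/3*5/12 = 17/36
  d_1[R] = 0*1/3 + 1/3*1/4 + 2/3*1/2 = 5/12
d_1 = (P=1/9, Q=17/36, R=5/12)
  d_2[P] = 1/9*1/2 + 17/36*1/6 + 5/12*1/12 = 73/432
  d_2[Q] = 1/9*1/6 + 17/36*7/12 + 5/12*5/12 = 101/216
  d_2[R] = 1/9*1/3 + 17/36*1/4 + 5/12*1/2 = 157/432
d_2 = (P=73/432, Q=101/216, R=157/432)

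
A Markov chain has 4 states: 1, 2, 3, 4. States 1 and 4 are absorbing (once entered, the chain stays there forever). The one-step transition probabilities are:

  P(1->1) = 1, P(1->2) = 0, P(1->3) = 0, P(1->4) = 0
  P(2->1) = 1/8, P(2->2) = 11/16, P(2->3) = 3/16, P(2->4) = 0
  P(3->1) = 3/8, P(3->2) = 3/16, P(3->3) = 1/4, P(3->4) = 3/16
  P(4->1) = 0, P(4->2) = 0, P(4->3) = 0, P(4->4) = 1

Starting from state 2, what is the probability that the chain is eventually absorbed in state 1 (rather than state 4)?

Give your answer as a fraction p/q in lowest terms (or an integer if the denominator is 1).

Let a_i = P(absorbed in 1 | start in state i).
Boundary conditions: a_1 = 1, a_4 = 0.
For each transient state i, a_i = sum_j P(i->j) * a_j:
  a_2 = 1/8*a_1 + 11/16*a_2 + 3/16*a_3 + 0*a_4
  a_3 = 3/8*a_1 + 3/16*a_2 + 1/4*a_3 + 3/16*a_4

Substituting a_1 = 1 and a_4 = 0, rearrange to (I - Q) a = r where r[i] = P(i -> 1):
  [5/16, -3/16] . (a_2, a_3) = 1/8
  [-3/16, 3/4] . (a_2, a_3) = 3/8

Solving yields:
  a_2 = 14/17
  a_3 = 12/17

Starting state is 2, so the absorption probability is a_2 = 14/17.

Answer: 14/17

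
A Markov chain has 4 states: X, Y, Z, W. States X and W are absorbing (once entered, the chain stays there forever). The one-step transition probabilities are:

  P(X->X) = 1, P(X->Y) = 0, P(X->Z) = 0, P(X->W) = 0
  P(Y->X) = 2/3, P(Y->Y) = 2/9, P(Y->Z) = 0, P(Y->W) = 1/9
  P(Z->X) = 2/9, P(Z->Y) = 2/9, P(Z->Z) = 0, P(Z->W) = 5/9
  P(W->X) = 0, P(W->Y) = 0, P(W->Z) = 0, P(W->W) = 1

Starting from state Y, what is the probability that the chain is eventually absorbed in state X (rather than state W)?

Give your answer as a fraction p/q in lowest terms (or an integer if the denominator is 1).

Let a_i = P(absorbed in X | start in state i).
Boundary conditions: a_X = 1, a_W = 0.
For each transient state i, a_i = sum_j P(i->j) * a_j:
  a_Y = 2/3*a_X + 2/9*a_Y + 0*a_Z + 1/9*a_W
  a_Z = 2/9*a_X + 2/9*a_Y + 0*a_Z + 5/9*a_W

Substituting a_X = 1 and a_W = 0, rearrange to (I - Q) a = r where r[i] = P(i -> X):
  [7/9, 0] . (a_Y, a_Z) = 2/3
  [-2/9, 1] . (a_Y, a_Z) = 2/9

Solving yields:
  a_Y = 6/7
  a_Z = 26/63

Starting state is Y, so the absorption probability is a_Y = 6/7.

Answer: 6/7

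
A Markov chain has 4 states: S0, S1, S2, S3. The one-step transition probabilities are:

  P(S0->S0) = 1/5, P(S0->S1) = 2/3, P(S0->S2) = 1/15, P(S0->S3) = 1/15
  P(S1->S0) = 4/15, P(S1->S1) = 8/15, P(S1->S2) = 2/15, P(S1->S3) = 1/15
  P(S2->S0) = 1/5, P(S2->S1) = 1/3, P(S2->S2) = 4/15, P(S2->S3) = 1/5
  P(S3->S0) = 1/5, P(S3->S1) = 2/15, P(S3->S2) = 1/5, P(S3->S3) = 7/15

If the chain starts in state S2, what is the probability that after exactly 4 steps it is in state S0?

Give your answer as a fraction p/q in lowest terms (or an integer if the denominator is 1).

Computing P^4 by repeated multiplication:
P^1 =
  S0: [1/5, 2/3, 1/15, 1/15]
  S1: [4/15, 8/15, 2/15, 1/15]
  S2: [1/5, 1/3, 4/15, 1/5]
  S3: [1/5, 2/15, 1/5, 7/15]
P^2 =
  S0: [11/45, 13/25, 2/15, 23/225]
  S1: [53/225, 116/225, 31/225, 1/9]
  S2: [2/9, 32/75, 38/225, 41/225]
  S3: [47/225, 1/3, 8/45, 7/25]
P^3 =
  S0: [88/375, 1682/3375, 478/3375, 47/375]
  S1: [791/3375, 1663/3375, 484/3375, 437/3375]
  S2: [257/1125, 308/675, 517/3375, 547/3375]
  S3: [2/9, 1396/3375, 182/1125, 683/3375]
P^4 =
  S0: [11807/50625, 8204/16875, 7337/50625, 6869/50625]
  S1: [11788/50625, 24508/50625, 7364/50625, 1393/10125]
  S2: [2333/10125, 7903/16875, 56/375, 7691/50625]
  S3: [11521/50625, 7588/16875, 311/2025, 571/3375]

(P^4)[S2 -> S0] = 2333/10125

Answer: 2333/10125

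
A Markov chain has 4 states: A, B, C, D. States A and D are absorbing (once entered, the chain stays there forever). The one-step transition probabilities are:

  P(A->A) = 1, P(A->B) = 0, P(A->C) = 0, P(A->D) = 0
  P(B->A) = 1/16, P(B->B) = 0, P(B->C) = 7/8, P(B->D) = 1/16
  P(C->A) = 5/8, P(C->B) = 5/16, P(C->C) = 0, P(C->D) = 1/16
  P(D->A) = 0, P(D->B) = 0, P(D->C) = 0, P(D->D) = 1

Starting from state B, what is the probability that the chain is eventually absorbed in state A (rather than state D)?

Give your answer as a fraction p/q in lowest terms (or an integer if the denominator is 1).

Let a_i = P(absorbed in A | start in state i).
Boundary conditions: a_A = 1, a_D = 0.
For each transient state i, a_i = sum_j P(i->j) * a_j:
  a_B = 1/16*a_A + 0*a_B + 7/8*a_C + 1/16*a_D
  a_C = 5/8*a_A + 5/16*a_B + 0*a_C + 1/16*a_D

Substituting a_A = 1 and a_D = 0, rearrange to (I - Q) a = r where r[i] = P(i -> A):
  [1, -7/8] . (a_B, a_C) = 1/16
  [-5/16, 1] . (a_B, a_C) = 5/8

Solving yields:
  a_B = 26/31
  a_C = 55/62

Starting state is B, so the absorption probability is a_B = 26/31.

Answer: 26/31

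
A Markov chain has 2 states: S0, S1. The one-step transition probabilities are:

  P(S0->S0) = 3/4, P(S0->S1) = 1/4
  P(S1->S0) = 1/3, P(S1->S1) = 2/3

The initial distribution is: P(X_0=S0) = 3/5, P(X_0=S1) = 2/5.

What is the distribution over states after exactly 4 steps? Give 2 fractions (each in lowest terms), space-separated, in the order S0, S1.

Propagating the distribution step by step (d_{t+1} = d_t * P):
d_0 = (S0=3/5, S1=2/5)
  d_1[S0] = 3/5*3/4 + 2/5*1/3 = 7/12
  d_1[S1] = 3/5*1/4 + 2/5*2/3 = 5/12
d_1 = (S0=7/12, S1=5/12)
  d_2[S0] = 7/12*3/4 + 5/12*1/3 = 83/144
  d_2[S1] = 7/12*1/4 + 5/12*2/3 = 61/144
d_2 = (S0=83/144, S1=61/144)
  d_3[S0] = 83/144*3/4 + 61/144*1/3 = 991/1728
  d_3[S1] = 83/144*1/4 + 61/144*2/3 = 737/1728
d_3 = (S0=991/1728, S1=737/1728)
  d_4[S0] = 991/1728*3/4 + 737/1728*1/3 = 11867/20736
  d_4[S1] = 991/1728*1/4 + 737/1728*2/3 = 8869/20736
d_4 = (S0=11867/20736, S1=8869/20736)

Answer: 11867/20736 8869/20736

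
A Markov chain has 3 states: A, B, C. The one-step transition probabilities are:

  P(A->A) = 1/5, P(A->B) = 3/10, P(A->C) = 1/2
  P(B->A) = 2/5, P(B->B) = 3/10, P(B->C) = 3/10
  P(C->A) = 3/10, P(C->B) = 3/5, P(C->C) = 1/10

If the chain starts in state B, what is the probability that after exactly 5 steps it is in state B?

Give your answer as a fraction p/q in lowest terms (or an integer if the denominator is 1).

Computing P^5 by repeated multiplication:
P^1 =
  A: [1/5, 3/10, 1/2]
  B: [2/5, 3/10, 3/10]
  C: [3/10, 3/5, 1/10]
P^2 =
  A: [31/100, 9/20, 6/25]
  B: [29/100, 39/100, 8/25]
  C: [33/100, 33/100, 17/50]
P^3 =
  A: [157/500, 93/250, 157/500]
  B: [31/100, 99/250, 147/500]
  C: [3/10, 201/500, 149/500]
P^4 =
  A: [1529/5000, 1971/5000, 3/10]
  B: [1543/5000, 1941/5000, 379/1250]
  C: [1551/5000, 1947/5000, 751/2500]
P^5 =
  A: [7721/25000, 39/100, 7529/25000]
  B: [7699/25000, 4887/12500, 7527/25000]
  C: [3849/12500, 9753/25000, 7549/25000]

(P^5)[B -> B] = 4887/12500

Answer: 4887/12500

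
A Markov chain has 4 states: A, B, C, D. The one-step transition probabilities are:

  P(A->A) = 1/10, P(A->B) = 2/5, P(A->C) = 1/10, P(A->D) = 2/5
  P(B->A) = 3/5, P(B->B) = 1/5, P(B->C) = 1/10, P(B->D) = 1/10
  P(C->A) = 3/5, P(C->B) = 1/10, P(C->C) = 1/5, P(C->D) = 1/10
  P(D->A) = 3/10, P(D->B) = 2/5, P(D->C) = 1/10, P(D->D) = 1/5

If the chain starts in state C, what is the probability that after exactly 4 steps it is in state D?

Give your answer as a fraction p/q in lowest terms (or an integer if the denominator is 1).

Computing P^4 by repeated multiplication:
P^1 =
  A: [1/10, 2/5, 1/10, 2/5]
  B: [3/5, 1/5, 1/10, 1/10]
  C: [3/5, 1/10, 1/5, 1/10]
  D: [3/10, 2/5, 1/10, 1/5]
P^2 =
  A: [43/100, 29/100, 11/100, 17/100]
  B: [27/100, 33/100, 11/100, 29/100]
  C: [27/100, 8/25, 3/25, 29/100]
  D: [39/100, 29/100, 11/100, 21/100]
P^3 =
  A: [167/500, 309/1000, 111/1000, 123/500]
  B: [189/500, 301/1000, 111/1000, 21/100]
  C: [189/500, 3/10, 14/125, 21/100]
  D: [171/500, 309/1000, 111/1000, 119/500]
P^4 =
  A: [449/1250, 3049/10000, 1111/10000, 281/1250]
  B: [87/250, 613/2000, 1111/10000, 293/1250]
  C: [87/250, 383/1250, 139/1250, 293/1250]
  D: [447/1250, 3049/10000, 1111/10000, 283/1250]

(P^4)[C -> D] = 293/1250

Answer: 293/1250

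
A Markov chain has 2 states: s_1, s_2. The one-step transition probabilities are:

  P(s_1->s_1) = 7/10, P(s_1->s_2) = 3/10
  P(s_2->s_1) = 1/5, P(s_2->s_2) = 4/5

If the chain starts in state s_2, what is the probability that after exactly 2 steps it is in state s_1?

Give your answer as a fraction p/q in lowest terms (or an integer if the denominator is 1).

Answer: 3/10

Derivation:
Computing P^2 by repeated multiplication:
P^1 =
  s_1: [7/10, 3/10]
  s_2: [1/5, 4/5]
P^2 =
  s_1: [11/20, 9/20]
  s_2: [3/10, 7/10]

(P^2)[s_2 -> s_1] = 3/10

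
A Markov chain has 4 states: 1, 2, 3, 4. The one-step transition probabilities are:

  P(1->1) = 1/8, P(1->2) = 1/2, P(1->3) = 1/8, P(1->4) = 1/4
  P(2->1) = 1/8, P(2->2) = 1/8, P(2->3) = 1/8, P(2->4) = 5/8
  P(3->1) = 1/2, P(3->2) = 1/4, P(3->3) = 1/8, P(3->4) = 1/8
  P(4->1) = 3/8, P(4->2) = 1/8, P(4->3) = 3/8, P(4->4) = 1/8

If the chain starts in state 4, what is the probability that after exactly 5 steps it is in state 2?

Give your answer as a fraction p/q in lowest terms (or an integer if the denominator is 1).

Computing P^5 by repeated multiplication:
P^1 =
  1: [1/8, 1/2, 1/8, 1/4]
  2: [1/8, 1/8, 1/8, 5/8]
  3: [1/2, 1/4, 1/8, 1/8]
  4: [3/8, 1/8, 3/8, 1/8]
P^2 =
  1: [15/64, 3/16, 3/16, 25/64]
  2: [21/64, 3/16, 9/32, 13/64]
  3: [13/64, 21/64, 5/32, 5/16]
  4: [19/64, 5/16, 5/32, 15/64]
P^3 =
  1: [75/256, 121/512, 57/256, 127/512]
  2: [9/32, 145/512, 45/256, 133/512]
  3: [67/256, 113/512, 13/64, 161/512]
  4: [31/128, 131/512, 47/256, 163/512]
P^4 =
  1: [277/1024, 269/1024, 383/2048, 573/2048]
  2: [131/512, 517/2048, 389/2048, 309/1024]
  3: [573/2048, 509/2048, 417/2048, 549/2048]
  4: [35/128, 489/2048, 419/2048, 145/512]
P^5 =
  1: [4343/16384, 4093/16384, 1597/8192, 2377/8192]
  2: [4451/16384, 4009/16384, 821/4096, 145/512]
  3: [4397/16384, 523/2048, 1573/8192, 4657/16384]
  4: [4465/16384, 4147/16384, 401/2048, 1141/4096]

(P^5)[4 -> 2] = 4147/16384

Answer: 4147/16384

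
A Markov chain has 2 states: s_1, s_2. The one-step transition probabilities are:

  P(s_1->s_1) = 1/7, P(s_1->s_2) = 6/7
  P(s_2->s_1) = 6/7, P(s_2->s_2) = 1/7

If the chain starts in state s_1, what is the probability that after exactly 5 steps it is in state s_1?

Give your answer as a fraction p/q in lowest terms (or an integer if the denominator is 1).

Computing P^5 by repeated multiplication:
P^1 =
  s_1: [1/7, 6/7]
  s_2: [6/7, 1/7]
P^2 =
  s_1: [37/49, 12/49]
  s_2: [12/49, 37/49]
P^3 =
  s_1: [109/343, 234/343]
  s_2: [234/343, 109/343]
P^4 =
  s_1: [1513/2401, 888/2401]
  s_2: [888/2401, 1513/2401]
P^5 =
  s_1: [6841/16807, 9966/16807]
  s_2: [9966/16807, 6841/16807]

(P^5)[s_1 -> s_1] = 6841/16807

Answer: 6841/16807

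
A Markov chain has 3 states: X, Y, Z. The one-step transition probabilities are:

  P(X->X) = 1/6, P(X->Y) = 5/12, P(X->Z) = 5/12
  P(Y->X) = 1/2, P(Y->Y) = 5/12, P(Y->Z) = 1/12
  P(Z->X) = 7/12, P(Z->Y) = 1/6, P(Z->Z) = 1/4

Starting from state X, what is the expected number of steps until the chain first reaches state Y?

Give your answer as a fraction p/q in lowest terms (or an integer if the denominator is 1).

Answer: 168/55

Derivation:
Let h_i = expected steps to first reach Y from state i.
Boundary: h_Y = 0.
First-step equations for the other states:
  h_X = 1 + 1/6*h_X + 5/12*h_Y + 5/12*h_Z
  h_Z = 1 + 7/12*h_X + 1/6*h_Y + 1/4*h_Z

Substituting h_Y = 0 and rearranging gives the linear system (I - Q) h = 1:
  [5/6, -5/12] . (h_X, h_Z) = 1
  [-7/12, 3/4] . (h_X, h_Z) = 1

Solving yields:
  h_X = 168/55
  h_Z = 204/55

Starting state is X, so the expected hitting time is h_X = 168/55.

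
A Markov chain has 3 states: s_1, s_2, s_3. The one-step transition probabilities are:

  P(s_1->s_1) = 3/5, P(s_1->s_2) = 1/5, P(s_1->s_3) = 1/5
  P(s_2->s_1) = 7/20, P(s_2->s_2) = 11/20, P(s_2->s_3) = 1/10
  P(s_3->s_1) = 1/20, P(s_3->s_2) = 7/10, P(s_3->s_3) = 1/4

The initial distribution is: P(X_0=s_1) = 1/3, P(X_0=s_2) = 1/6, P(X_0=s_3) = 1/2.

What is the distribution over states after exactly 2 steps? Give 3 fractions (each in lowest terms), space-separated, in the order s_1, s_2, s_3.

Propagating the distribution step by step (d_{t+1} = d_t * P):
d_0 = (s_1=1/3, s_2=1/6, s_3=1/2)
  d_1[s_1] = 1/3*3/5 + 1/6*7/20 + 1/2*1/20 = 17/60
  d_1[s_2] = 1/3*1/5 + 1/6*11/20 + 1/2*7/10 = 61/120
  d_1[s_3] = 1/3*1/5 + 1/6*1/10 + 1/2*1/4 = 5/24
d_1 = (s_1=17/60, s_2=61/120, s_3=5/24)
  d_2[s_1] = 17/60*3/5 + 61/120*7/20 + 5/24*1/20 = 43/120
  d_2[s_2] = 17/60*1/5 + 61/120*11/20 + 5/24*7/10 = 1157/2400
  d_2[s_3] = 17/60*1/5 + 61/120*1/10 + 5/24*1/4 = 383/2400
d_2 = (s_1=43/120, s_2=1157/2400, s_3=383/2400)

Answer: 43/120 1157/2400 383/2400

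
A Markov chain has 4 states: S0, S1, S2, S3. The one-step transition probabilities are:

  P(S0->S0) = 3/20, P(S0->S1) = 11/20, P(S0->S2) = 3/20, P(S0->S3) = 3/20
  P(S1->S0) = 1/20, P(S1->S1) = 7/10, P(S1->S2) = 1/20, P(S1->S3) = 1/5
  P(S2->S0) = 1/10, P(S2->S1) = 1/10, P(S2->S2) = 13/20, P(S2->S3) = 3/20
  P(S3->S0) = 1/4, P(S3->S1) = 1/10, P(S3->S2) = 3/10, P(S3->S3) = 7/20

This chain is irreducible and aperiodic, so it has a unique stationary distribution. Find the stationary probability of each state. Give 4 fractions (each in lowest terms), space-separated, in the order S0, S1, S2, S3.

The stationary distribution satisfies pi = pi * P, i.e.:
  pi_S0 = 3/20*pi_S0 + 1/20*pi_S1 + 1/10*pi_S2 + 1/4*pi_S3
  pi_S1 = 11/20*pi_S0 + 7/10*pi_S1 + 1/10*pi_S2 + 1/10*pi_S3
  pi_S2 = 3/20*pi_S0 + 1/20*pi_S1 + 13/20*pi_S2 + 3/10*pi_S3
  pi_S3 = 3/20*pi_S0 + 1/5*pi_S1 + 3/20*pi_S2 + 7/20*pi_S3
with normalization: pi_S0 + pi_S1 + pi_S2 + pi_S3 = 1.

Using the first 3 balance equations plus normalization, the linear system A*pi = b is:
  [-17/20, 1/20, 1/10, 1/4] . pi = 0
  [11/20, -3/10, 1/10, 1/10] . pi = 0
  [3/20, 1/20, -7/20, 3/10] . pi = 0
  [1, 1, 1, 1] . pi = 1

Solving yields:
  pi_S0 = 302/2549
  pi_S1 = 977/2549
  pi_S2 = 731/2549
  pi_S3 = 539/2549

Verification (pi * P):
  302/2549*3/20 + 977/2549*1/20 + 731/2549*1/10 + 539/2549*1/4 = 302/2549 = pi_S0  (ok)
  302/2549*11/20 + 977/2549*7/10 + 731/2549*1/10 + 539/2549*1/10 = 977/2549 = pi_S1  (ok)
  302/2549*3/20 + 977/2549*1/20 + 731/2549*13/20 + 539/2549*3/10 = 731/2549 = pi_S2  (ok)
  302/2549*3/20 + 977/2549*1/5 + 731/2549*3/20 + 539/2549*7/20 = 539/2549 = pi_S3  (ok)

Answer: 302/2549 977/2549 731/2549 539/2549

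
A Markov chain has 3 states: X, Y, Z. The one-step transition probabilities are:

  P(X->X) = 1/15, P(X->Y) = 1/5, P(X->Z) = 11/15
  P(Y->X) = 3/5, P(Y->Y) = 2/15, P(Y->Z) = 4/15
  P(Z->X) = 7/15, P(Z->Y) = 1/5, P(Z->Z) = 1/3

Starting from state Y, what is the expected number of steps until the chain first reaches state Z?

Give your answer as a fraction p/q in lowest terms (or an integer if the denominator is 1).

Let h_i = expected steps to first reach Z from state i.
Boundary: h_Z = 0.
First-step equations for the other states:
  h_X = 1 + 1/15*h_X + 1/5*h_Y + 11/15*h_Z
  h_Y = 1 + 3/5*h_X + 2/15*h_Y + 4/15*h_Z

Substituting h_Z = 0 and rearranging gives the linear system (I - Q) h = 1:
  [14/15, -1/5] . (h_X, h_Y) = 1
  [-3/5, 13/15] . (h_X, h_Y) = 1

Solving yields:
  h_X = 48/31
  h_Y = 69/31

Starting state is Y, so the expected hitting time is h_Y = 69/31.

Answer: 69/31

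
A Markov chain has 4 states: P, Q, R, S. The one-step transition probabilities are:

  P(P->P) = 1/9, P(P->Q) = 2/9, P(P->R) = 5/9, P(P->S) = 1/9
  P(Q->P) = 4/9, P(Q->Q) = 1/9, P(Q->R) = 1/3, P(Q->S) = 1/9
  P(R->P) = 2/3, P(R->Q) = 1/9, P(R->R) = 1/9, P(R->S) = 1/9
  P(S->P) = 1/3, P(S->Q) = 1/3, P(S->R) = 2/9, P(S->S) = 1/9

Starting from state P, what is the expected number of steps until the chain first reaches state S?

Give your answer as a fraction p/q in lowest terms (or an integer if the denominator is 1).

Answer: 9

Derivation:
Let h_i = expected steps to first reach S from state i.
Boundary: h_S = 0.
First-step equations for the other states:
  h_P = 1 + 1/9*h_P + 2/9*h_Q + 5/9*h_R + 1/9*h_S
  h_Q = 1 + 4/9*h_P + 1/9*h_Q + 1/3*h_R + 1/9*h_S
  h_R = 1 + 2/3*h_P + 1/9*h_Q + 1/9*h_R + 1/9*h_S

Substituting h_S = 0 and rearranging gives the linear system (I - Q) h = 1:
  [8/9, -2/9, -5/9] . (h_P, h_Q, h_R) = 1
  [-4/9, 8/9, -1/3] . (h_P, h_Q, h_R) = 1
  [-2/3, -1/9, 8/9] . (h_P, h_Q, h_R) = 1

Solving yields:
  h_P = 9
  h_Q = 9
  h_R = 9

Starting state is P, so the expected hitting time is h_P = 9.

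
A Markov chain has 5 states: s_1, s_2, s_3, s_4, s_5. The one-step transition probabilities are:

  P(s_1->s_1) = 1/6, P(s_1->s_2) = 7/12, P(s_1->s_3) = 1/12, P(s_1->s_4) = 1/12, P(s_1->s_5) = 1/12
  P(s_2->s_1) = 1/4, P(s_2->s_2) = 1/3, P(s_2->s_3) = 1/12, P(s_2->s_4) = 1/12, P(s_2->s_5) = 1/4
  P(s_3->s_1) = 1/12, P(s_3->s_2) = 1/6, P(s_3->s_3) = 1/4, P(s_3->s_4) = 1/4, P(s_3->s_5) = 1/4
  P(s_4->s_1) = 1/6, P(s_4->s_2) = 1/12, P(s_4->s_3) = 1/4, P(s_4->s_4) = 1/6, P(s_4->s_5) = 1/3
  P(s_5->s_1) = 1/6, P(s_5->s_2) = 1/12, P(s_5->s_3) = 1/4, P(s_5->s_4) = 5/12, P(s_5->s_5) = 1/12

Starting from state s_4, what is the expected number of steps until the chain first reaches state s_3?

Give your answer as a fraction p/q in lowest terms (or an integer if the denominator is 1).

Let h_i = expected steps to first reach s_3 from state i.
Boundary: h_s_3 = 0.
First-step equations for the other states:
  h_s_1 = 1 + 1/6*h_s_1 + 7/12*h_s_2 + 1/12*h_s_3 + 1/12*h_s_4 + 1/12*h_s_5
  h_s_2 = 1 + 1/4*h_s_1 + 1/3*h_s_2 + 1/12*h_s_3 + 1/12*h_s_4 + 1/4*h_s_5
  h_s_4 = 1 + 1/6*h_s_1 + 1/12*h_s_2 + 1/4*h_s_3 + 1/6*h_s_4 + 1/3*h_s_5
  h_s_5 = 1 + 1/6*h_s_1 + 1/12*h_s_2 + 1/4*h_s_3 + 5/12*h_s_4 + 1/12*h_s_5

Substituting h_s_3 = 0 and rearranging gives the linear system (I - Q) h = 1:
  [5/6, -7/12, -1/12, -1/12] . (h_s_1, h_s_2, h_s_4, h_s_5) = 1
  [-1/4, 2/3, -1/12, -1/4] . (h_s_1, h_s_2, h_s_4, h_s_5) = 1
  [-1/6, -1/12, 5/6, -1/3] . (h_s_1, h_s_2, h_s_4, h_s_5) = 1
  [-1/6, -1/12, -5/12, 11/12] . (h_s_1, h_s_2, h_s_4, h_s_5) = 1

Solving yields:
  h_s_1 = 36/5
  h_s_2 = 384/55
  h_s_4 = 306/55
  h_s_5 = 306/55

Starting state is s_4, so the expected hitting time is h_s_4 = 306/55.

Answer: 306/55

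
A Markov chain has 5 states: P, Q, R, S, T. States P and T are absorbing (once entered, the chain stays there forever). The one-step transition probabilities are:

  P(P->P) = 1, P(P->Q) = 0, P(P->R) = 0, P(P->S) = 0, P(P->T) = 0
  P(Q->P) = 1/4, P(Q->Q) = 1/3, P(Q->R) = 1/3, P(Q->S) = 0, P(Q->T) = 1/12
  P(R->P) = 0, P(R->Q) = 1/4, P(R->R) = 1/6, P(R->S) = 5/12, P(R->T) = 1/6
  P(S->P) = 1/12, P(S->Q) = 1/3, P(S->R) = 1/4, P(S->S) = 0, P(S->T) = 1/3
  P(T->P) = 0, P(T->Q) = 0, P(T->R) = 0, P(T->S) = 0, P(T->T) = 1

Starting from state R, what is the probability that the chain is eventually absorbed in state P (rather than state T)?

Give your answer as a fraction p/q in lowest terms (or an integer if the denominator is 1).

Let a_i = P(absorbed in P | start in state i).
Boundary conditions: a_P = 1, a_T = 0.
For each transient state i, a_i = sum_j P(i->j) * a_j:
  a_Q = 1/4*a_P + 1/3*a_Q + 1/3*a_R + 0*a_S + 1/12*a_T
  a_R = 0*a_P + 1/4*a_Q + 1/6*a_R + 5/12*a_S + 1/6*a_T
  a_S = 1/12*a_P + 1/3*a_Q + 1/4*a_R + 0*a_S + 1/3*a_T

Substituting a_P = 1 and a_T = 0, rearrange to (I - Q) a = r where r[i] = P(i -> P):
  [2/3, -1/3, 0] . (a_Q, a_R, a_S) = 1/4
  [-1/4, 5/6, -5/12] . (a_Q, a_R, a_S) = 0
  [-1/3, -1/4, 1] . (a_Q, a_R, a_S) = 1/12

Solving yields:
  a_Q = 335/616
  a_R = 26/77
  a_S = 215/616

Starting state is R, so the absorption probability is a_R = 26/77.

Answer: 26/77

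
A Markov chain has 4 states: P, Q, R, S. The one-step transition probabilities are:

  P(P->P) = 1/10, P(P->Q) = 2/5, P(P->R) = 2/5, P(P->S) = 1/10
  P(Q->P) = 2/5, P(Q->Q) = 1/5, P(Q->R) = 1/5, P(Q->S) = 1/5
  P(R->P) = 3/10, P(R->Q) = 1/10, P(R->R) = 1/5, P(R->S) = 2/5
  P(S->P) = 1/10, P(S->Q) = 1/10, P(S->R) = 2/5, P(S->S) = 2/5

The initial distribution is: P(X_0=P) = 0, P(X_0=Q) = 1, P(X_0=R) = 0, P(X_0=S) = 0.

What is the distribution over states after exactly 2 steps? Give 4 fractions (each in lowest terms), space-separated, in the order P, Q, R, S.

Propagating the distribution step by step (d_{t+1} = d_t * P):
d_0 = (P=0, Q=1, R=0, S=0)
  d_1[P] = 0*1/10 + 1*2/5 + 0*3/10 + 0*1/10 = 2/5
  d_1[Q] = 0*2/5 + 1*1/5 + 0*1/10 + 0*1/10 = 1/5
  d_1[R] = 0*2/5 + 1*1/5 + 0*1/5 + 0*2/5 = 1/5
  d_1[S] = 0*1/10 + 1*1/5 + 0*2/5 + 0*2/5 = 1/5
d_1 = (P=2/5, Q=1/5, R=1/5, S=1/5)
  d_2[P] = 2/5*1/10 + 1/5*2/5 + 1/5*3/10 + 1/5*1/10 = 1/5
  d_2[Q] = 2/5*2/5 + 1/5*1/5 + 1/5*1/10 + 1/5*1/10 = 6/25
  d_2[R] = 2/5*2/5 + 1/5*1/5 + 1/5*1/5 + 1/5*2/5 = 8/25
  d_2[S] = 2/5*1/10 + 1/5*1/5 + 1/5*2/5 + 1/5*2/5 = 6/25
d_2 = (P=1/5, Q=6/25, R=8/25, S=6/25)

Answer: 1/5 6/25 8/25 6/25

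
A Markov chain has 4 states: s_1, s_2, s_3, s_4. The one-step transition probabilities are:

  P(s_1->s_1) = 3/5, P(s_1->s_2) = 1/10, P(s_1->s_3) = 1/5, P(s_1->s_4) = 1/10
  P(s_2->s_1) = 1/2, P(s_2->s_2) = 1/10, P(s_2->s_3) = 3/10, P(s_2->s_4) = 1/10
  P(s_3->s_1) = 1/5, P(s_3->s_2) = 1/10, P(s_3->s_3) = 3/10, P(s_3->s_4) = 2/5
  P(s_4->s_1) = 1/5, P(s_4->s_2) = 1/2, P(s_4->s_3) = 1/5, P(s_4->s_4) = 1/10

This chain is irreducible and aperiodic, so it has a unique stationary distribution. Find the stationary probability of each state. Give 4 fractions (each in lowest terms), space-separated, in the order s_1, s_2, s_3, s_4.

The stationary distribution satisfies pi = pi * P, i.e.:
  pi_s_1 = 3/5*pi_s_1 + 1/2*pi_s_2 + 1/5*pi_s_3 + 1/5*pi_s_4
  pi_s_2 = 1/10*pi_s_1 + 1/10*pi_s_2 + 1/10*pi_s_3 + 1/2*pi_s_4
  pi_s_3 = 1/5*pi_s_1 + 3/10*pi_s_2 + 3/10*pi_s_3 + 1/5*pi_s_4
  pi_s_4 = 1/10*pi_s_1 + 1/10*pi_s_2 + 2/5*pi_s_3 + 1/10*pi_s_4
with normalization: pi_s_1 + pi_s_2 + pi_s_3 + pi_s_4 = 1.

Using the first 3 balance equations plus normalization, the linear system A*pi = b is:
  [-2/5, 1/2, 1/5, 1/5] . pi = 0
  [1/10, -9/10, 1/10, 1/2] . pi = 0
  [1/5, 3/10, -7/10, 1/5] . pi = 0
  [1, 1, 1, 1] . pi = 1

Solving yields:
  pi_s_1 = 371/888
  pi_s_2 = 25/148
  pi_s_3 = 107/444
  pi_s_4 = 51/296

Verification (pi * P):
  371/888*3/5 + 25/148*1/2 + 107/444*1/5 + 51/296*1/5 = 371/888 = pi_s_1  (ok)
  371/888*1/10 + 25/148*1/10 + 107/444*1/10 + 51/296*1/2 = 25/148 = pi_s_2  (ok)
  371/888*1/5 + 25/148*3/10 + 107/444*3/10 + 51/296*1/5 = 107/444 = pi_s_3  (ok)
  371/888*1/10 + 25/148*1/10 + 107/444*2/5 + 51/296*1/10 = 51/296 = pi_s_4  (ok)

Answer: 371/888 25/148 107/444 51/296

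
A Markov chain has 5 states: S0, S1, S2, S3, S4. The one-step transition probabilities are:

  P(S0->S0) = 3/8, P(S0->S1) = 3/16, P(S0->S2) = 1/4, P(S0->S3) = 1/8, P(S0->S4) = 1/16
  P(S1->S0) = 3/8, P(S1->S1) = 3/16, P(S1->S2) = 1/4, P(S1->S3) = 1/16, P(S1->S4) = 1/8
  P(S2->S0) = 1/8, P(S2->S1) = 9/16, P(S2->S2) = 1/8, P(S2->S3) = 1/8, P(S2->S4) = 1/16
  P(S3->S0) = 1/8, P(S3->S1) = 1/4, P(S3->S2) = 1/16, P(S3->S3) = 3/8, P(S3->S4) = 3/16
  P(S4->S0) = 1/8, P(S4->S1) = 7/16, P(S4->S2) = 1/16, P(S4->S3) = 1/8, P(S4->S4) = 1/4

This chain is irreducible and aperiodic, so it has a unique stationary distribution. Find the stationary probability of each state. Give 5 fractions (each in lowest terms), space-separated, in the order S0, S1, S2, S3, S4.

Answer: 1957/7398 362/1233 1319/7398 526/3699 449/3699

Derivation:
The stationary distribution satisfies pi = pi * P, i.e.:
  pi_S0 = 3/8*pi_S0 + 3/8*pi_S1 + 1/8*pi_S2 + 1/8*pi_S3 + 1/8*pi_S4
  pi_S1 = 3/16*pi_S0 + 3/16*pi_S1 + 9/16*pi_S2 + 1/4*pi_S3 + 7/16*pi_S4
  pi_S2 = 1/4*pi_S0 + 1/4*pi_S1 + 1/8*pi_S2 + 1/16*pi_S3 + 1/16*pi_S4
  pi_S3 = 1/8*pi_S0 + 1/16*pi_S1 + 1/8*pi_S2 + 3/8*pi_S3 + 1/8*pi_S4
  pi_S4 = 1/16*pi_S0 + 1/8*pi_S1 + 1/16*pi_S2 + 3/16*pi_S3 + 1/4*pi_S4
with normalization: pi_S0 + pi_S1 + pi_S2 + pi_S3 + pi_S4 = 1.

Using the first 4 balance equations plus normalization, the linear system A*pi = b is:
  [-5/8, 3/8, 1/8, 1/8, 1/8] . pi = 0
  [3/16, -13/16, 9/16, 1/4, 7/16] . pi = 0
  [1/4, 1/4, -7/8, 1/16, 1/16] . pi = 0
  [1/8, 1/16, 1/8, -5/8, 1/8] . pi = 0
  [1, 1, 1, 1, 1] . pi = 1

Solving yields:
  pi_S0 = 1957/7398
  pi_S1 = 362/1233
  pi_S2 = 1319/7398
  pi_S3 = 526/3699
  pi_S4 = 449/3699

Verification (pi * P):
  1957/7398*3/8 + 362/1233*3/8 + 1319/7398*1/8 + 526/3699*1/8 + 449/3699*1/8 = 1957/7398 = pi_S0  (ok)
  1957/7398*3/16 + 362/1233*3/16 + 1319/7398*9/16 + 526/3699*1/4 + 449/3699*7/16 = 362/1233 = pi_S1  (ok)
  1957/7398*1/4 + 362/1233*1/4 + 1319/7398*1/8 + 526/3699*1/16 + 449/3699*1/16 = 1319/7398 = pi_S2  (ok)
  1957/7398*1/8 + 362/1233*1/16 + 1319/7398*1/8 + 526/3699*3/8 + 449/3699*1/8 = 526/3699 = pi_S3  (ok)
  1957/7398*1/16 + 362/1233*1/8 + 1319/7398*1/16 + 526/3699*3/16 + 449/3699*1/4 = 449/3699 = pi_S4  (ok)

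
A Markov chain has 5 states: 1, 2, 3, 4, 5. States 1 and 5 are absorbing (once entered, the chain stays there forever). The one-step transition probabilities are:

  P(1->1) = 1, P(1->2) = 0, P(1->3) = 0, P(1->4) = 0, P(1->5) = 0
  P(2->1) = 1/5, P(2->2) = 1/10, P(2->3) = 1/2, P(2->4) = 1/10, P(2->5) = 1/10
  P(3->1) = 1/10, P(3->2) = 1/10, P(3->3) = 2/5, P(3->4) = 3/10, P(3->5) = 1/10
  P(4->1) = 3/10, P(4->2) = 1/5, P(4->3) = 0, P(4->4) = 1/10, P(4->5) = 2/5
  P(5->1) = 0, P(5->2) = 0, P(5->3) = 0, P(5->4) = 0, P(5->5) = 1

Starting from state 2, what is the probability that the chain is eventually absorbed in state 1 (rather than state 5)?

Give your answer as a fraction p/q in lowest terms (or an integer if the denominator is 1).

Answer: 72/133

Derivation:
Let a_i = P(absorbed in 1 | start in state i).
Boundary conditions: a_1 = 1, a_5 = 0.
For each transient state i, a_i = sum_j P(i->j) * a_j:
  a_2 = 1/5*a_1 + 1/10*a_2 + 1/2*a_3 + 1/10*a_4 + 1/10*a_5
  a_3 = 1/10*a_1 + 1/10*a_2 + 2/5*a_3 + 3/10*a_4 + 1/10*a_5
  a_4 = 3/10*a_1 + 1/5*a_2 + 0*a_3 + 1/10*a_4 + 2/5*a_5

Substituting a_1 = 1 and a_5 = 0, rearrange to (I - Q) a = r where r[i] = P(i -> 1):
  [9/10, -1/2, -1/10] . (a_2, a_3, a_4) = 1/5
  [-1/10, 3/5, -3/10] . (a_2, a_3, a_4) = 1/10
  [-1/5, 0, 9/10] . (a_2, a_3, a_4) = 3/10

Solving yields:
  a_2 = 72/133
  a_3 = 193/399
  a_4 = 181/399

Starting state is 2, so the absorption probability is a_2 = 72/133.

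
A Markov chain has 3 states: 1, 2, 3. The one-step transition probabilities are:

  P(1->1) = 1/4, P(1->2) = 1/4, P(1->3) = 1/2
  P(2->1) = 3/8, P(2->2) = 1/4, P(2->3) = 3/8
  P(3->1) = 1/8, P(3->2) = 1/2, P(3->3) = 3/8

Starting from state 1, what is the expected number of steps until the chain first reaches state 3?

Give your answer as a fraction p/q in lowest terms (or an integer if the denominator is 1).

Let h_i = expected steps to first reach 3 from state i.
Boundary: h_3 = 0.
First-step equations for the other states:
  h_1 = 1 + 1/4*h_1 + 1/4*h_2 + 1/2*h_3
  h_2 = 1 + 3/8*h_1 + 1/4*h_2 + 3/8*h_3

Substituting h_3 = 0 and rearranging gives the linear system (I - Q) h = 1:
  [3/4, -1/4] . (h_1, h_2) = 1
  [-3/8, 3/4] . (h_1, h_2) = 1

Solving yields:
  h_1 = 32/15
  h_2 = 12/5

Starting state is 1, so the expected hitting time is h_1 = 32/15.

Answer: 32/15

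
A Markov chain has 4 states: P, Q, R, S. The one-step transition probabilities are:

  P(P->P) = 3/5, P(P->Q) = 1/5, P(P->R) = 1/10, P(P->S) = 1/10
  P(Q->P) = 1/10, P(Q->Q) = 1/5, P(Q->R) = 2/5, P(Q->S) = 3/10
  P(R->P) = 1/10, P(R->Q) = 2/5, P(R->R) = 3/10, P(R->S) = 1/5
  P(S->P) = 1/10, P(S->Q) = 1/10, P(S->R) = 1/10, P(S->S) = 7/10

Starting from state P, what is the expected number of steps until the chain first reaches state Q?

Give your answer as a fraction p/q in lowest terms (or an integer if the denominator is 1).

Let h_i = expected steps to first reach Q from state i.
Boundary: h_Q = 0.
First-step equations for the other states:
  h_P = 1 + 3/5*h_P + 1/5*h_Q + 1/10*h_R + 1/10*h_S
  h_R = 1 + 1/10*h_P + 2/5*h_Q + 3/10*h_R + 1/5*h_S
  h_S = 1 + 1/10*h_P + 1/10*h_Q + 1/10*h_R + 7/10*h_S

Substituting h_Q = 0 and rearranging gives the linear system (I - Q) h = 1:
  [2/5, -1/10, -1/10] . (h_P, h_R, h_S) = 1
  [-1/10, 7/10, -1/5] . (h_P, h_R, h_S) = 1
  [-1/10, -1/10, 3/10] . (h_P, h_R, h_S) = 1

Solving yields:
  h_P = 320/63
  h_R = 250/63
  h_S = 400/63

Starting state is P, so the expected hitting time is h_P = 320/63.

Answer: 320/63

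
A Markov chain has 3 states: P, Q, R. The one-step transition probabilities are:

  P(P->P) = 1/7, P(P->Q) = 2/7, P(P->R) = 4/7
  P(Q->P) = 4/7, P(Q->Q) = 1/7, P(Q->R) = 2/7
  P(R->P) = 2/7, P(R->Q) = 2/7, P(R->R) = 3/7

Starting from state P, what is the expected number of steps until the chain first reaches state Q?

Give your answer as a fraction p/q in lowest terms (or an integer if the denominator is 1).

Answer: 7/2

Derivation:
Let h_i = expected steps to first reach Q from state i.
Boundary: h_Q = 0.
First-step equations for the other states:
  h_P = 1 + 1/7*h_P + 2/7*h_Q + 4/7*h_R
  h_R = 1 + 2/7*h_P + 2/7*h_Q + 3/7*h_R

Substituting h_Q = 0 and rearranging gives the linear system (I - Q) h = 1:
  [6/7, -4/7] . (h_P, h_R) = 1
  [-2/7, 4/7] . (h_P, h_R) = 1

Solving yields:
  h_P = 7/2
  h_R = 7/2

Starting state is P, so the expected hitting time is h_P = 7/2.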